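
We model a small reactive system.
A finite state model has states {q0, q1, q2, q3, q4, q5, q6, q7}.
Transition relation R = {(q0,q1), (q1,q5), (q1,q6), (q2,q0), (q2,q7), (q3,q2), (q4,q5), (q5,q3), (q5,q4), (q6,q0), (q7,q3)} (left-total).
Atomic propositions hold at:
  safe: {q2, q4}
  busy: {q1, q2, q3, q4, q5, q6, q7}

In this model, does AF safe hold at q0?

AF safe: least fixpoint, start Z0 = {q2, q4}, add states with every successor in Z. Z1 = {q2, q3, q4}; Z2 = {q2, q3, q4, q5, q7}; fixed.
Sat(AF safe) = {q2, q3, q4, q5, q7}
q0 ∉ Sat(AF safe) = {q2, q3, q4, q5, q7}, so the formula does not hold at q0.

No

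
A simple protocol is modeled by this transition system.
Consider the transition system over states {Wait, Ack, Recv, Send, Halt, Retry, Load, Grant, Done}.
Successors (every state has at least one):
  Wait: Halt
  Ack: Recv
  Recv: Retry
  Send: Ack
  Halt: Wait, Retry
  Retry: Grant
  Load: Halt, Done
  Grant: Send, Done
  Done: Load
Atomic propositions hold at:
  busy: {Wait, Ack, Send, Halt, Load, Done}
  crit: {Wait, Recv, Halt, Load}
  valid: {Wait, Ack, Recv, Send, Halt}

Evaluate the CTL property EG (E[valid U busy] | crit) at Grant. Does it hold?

No

E[valid U busy]: least fixpoint, start Z0 = Sat(busy) = {Wait, Ack, Send, Halt, Load, Done}, add states in Sat(valid) with some successor in Z. Already a fixed point.
Sat(E[valid U busy]) = {Wait, Ack, Send, Halt, Load, Done}
Sat(E[valid U busy] | crit) = {Wait, Ack, Recv, Send, Halt, Load, Done}
EG (E[valid U busy] | crit): greatest fixpoint, start Z0 = {Wait, Ack, Recv, Send, Halt, Load, Done}, keep only states in Sat with some successor in Z. Z1 = {Wait, Ack, Send, Halt, Load, Done}; Z2 = {Wait, Send, Halt, Load, Done}; Z3 = {Wait, Halt, Load, Done}; fixed.
Sat(EG (E[valid U busy] | crit)) = {Wait, Halt, Load, Done}
Grant ∉ Sat(EG (E[valid U busy] | crit)) = {Wait, Halt, Load, Done}, so the formula does not hold at Grant.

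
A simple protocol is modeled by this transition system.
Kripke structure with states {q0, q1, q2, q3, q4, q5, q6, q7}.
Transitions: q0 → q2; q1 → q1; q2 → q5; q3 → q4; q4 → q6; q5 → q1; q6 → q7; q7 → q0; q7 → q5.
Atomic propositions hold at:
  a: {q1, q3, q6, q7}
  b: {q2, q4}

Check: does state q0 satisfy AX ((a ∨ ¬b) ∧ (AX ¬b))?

No

Sat(¬b) = {q0, q1, q3, q5, q6, q7}
Sat(a ∨ ¬b) = {q0, q1, q3, q5, q6, q7}
Sat(AX ¬b) = {s : every successor in {q0, q1, q3, q5, q6, q7}} = {q1, q2, q4, q5, q6, q7}
Sat((a ∨ ¬b) ∧ (AX ¬b)) = {q1, q5, q6, q7}
Sat(AX ((a ∨ ¬b) ∧ (AX ¬b))) = {s : every successor in {q1, q5, q6, q7}} = {q1, q2, q4, q5, q6}
q0 ∉ Sat(AX ((a ∨ ¬b) ∧ (AX ¬b))) = {q1, q2, q4, q5, q6}, so the formula does not hold at q0.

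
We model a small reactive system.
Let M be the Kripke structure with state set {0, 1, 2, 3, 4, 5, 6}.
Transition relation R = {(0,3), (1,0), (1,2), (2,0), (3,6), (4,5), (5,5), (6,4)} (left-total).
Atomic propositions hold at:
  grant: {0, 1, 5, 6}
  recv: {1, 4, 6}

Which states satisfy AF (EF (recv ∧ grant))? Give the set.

{0, 1, 2, 3, 6}

Sat(recv ∧ grant) = {1, 6}
EF (recv ∧ grant): least fixpoint, start Z0 = {1, 6}, add states with some successor in Z. Z1 = {1, 3, 6}; Z2 = {0, 1, 3, 6}; Z3 = {0, 1, 2, 3, 6}; fixed.
Sat(EF (recv ∧ grant)) = {0, 1, 2, 3, 6}
AF (EF (recv ∧ grant)): least fixpoint, start Z0 = {0, 1, 2, 3, 6}, add states with every successor in Z. Already a fixed point.
Sat(AF (EF (recv ∧ grant))) = {0, 1, 2, 3, 6}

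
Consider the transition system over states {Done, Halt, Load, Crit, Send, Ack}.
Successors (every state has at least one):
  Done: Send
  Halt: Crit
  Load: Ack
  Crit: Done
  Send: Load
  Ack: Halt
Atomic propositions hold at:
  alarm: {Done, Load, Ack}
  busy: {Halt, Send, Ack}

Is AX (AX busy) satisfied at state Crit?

Sat(AX busy) = {s : every successor in {Halt, Send, Ack}} = {Done, Load, Ack}
Sat(AX (AX busy)) = {s : every successor in {Done, Load, Ack}} = {Load, Crit, Send}
Crit ∈ Sat(AX (AX busy)) = {Load, Crit, Send}, so the formula holds at Crit.

Yes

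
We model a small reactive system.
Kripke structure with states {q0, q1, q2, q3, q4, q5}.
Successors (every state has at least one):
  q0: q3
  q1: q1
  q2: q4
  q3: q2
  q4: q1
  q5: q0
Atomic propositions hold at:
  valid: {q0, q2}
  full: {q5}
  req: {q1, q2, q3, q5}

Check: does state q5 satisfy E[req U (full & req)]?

Sat(full & req) = {q5}
E[req U (full & req)]: least fixpoint, start Z0 = Sat((full & req)) = {q5}, add states in Sat(req) with some successor in Z. Already a fixed point.
Sat(E[req U (full & req)]) = {q5}
q5 ∈ Sat(E[req U (full & req)]) = {q5}, so the formula holds at q5.

Yes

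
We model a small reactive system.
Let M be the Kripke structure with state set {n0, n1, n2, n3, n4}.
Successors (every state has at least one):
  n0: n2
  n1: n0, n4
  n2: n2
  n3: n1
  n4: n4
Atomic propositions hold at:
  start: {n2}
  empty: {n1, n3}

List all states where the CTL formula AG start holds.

AG start: greatest fixpoint, start Z0 = {n2}, keep only states in Sat with every successor in Z. Already a fixed point.
Sat(AG start) = {n2}

{n2}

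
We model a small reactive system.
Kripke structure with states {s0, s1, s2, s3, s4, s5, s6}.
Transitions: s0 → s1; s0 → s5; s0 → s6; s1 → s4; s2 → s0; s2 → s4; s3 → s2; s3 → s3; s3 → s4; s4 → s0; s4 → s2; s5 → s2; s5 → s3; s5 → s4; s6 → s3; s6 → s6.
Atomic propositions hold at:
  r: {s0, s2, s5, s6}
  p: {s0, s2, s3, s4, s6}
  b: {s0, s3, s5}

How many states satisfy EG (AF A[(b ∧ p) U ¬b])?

Sat(b ∧ p) = {s0, s3}
Sat(¬b) = {s1, s2, s4, s6}
A[(b ∧ p) U ¬b]: least fixpoint, start Z0 = Sat(¬b) = {s1, s2, s4, s6}, add states in Sat(b ∧ p) with every successor in Z. Already a fixed point.
Sat(A[(b ∧ p) U ¬b]) = {s1, s2, s4, s6}
AF A[(b ∧ p) U ¬b]: least fixpoint, start Z0 = {s1, s2, s4, s6}, add states with every successor in Z. Already a fixed point.
Sat(AF A[(b ∧ p) U ¬b]) = {s1, s2, s4, s6}
EG (AF A[(b ∧ p) U ¬b]): greatest fixpoint, start Z0 = {s1, s2, s4, s6}, keep only states in Sat with some successor in Z. Already a fixed point.
Sat(EG (AF A[(b ∧ p) U ¬b])) = {s1, s2, s4, s6}
|Sat(EG (AF A[(b ∧ p) U ¬b]))| = |{s1, s2, s4, s6}| = 4.

4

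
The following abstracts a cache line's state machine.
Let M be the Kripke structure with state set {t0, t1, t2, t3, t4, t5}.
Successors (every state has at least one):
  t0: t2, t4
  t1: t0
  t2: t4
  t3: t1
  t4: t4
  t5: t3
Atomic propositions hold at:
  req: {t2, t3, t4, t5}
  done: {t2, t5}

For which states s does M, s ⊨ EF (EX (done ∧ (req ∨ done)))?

{t0, t1, t3, t5}

Sat(req ∨ done) = {t2, t3, t4, t5}
Sat(done ∧ (req ∨ done)) = {t2, t5}
Sat(EX (done ∧ (req ∨ done))) = {s : some successor in {t2, t5}} = {t0}
EF (EX (done ∧ (req ∨ done))): least fixpoint, start Z0 = {t0}, add states with some successor in Z. Z1 = {t0, t1}; Z2 = {t0, t1, t3}; Z3 = {t0, t1, t3, t5}; fixed.
Sat(EF (EX (done ∧ (req ∨ done)))) = {t0, t1, t3, t5}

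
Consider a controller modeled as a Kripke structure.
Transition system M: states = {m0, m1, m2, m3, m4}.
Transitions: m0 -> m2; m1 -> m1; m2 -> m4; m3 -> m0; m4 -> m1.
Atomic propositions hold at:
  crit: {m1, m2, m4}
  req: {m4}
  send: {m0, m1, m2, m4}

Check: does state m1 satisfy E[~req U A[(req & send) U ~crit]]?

Sat(~req) = {m0, m1, m2, m3}
Sat(req & send) = {m4}
Sat(~crit) = {m0, m3}
A[(req & send) U ~crit]: least fixpoint, start Z0 = Sat(~crit) = {m0, m3}, add states in Sat(req & send) with every successor in Z. Already a fixed point.
Sat(A[(req & send) U ~crit]) = {m0, m3}
E[~req U A[(req & send) U ~crit]]: least fixpoint, start Z0 = Sat(A[(req & send) U ~crit]) = {m0, m3}, add states in Sat(~req) with some successor in Z. Already a fixed point.
Sat(E[~req U A[(req & send) U ~crit]]) = {m0, m3}
m1 ∉ Sat(E[~req U A[(req & send) U ~crit]]) = {m0, m3}, so the formula does not hold at m1.

No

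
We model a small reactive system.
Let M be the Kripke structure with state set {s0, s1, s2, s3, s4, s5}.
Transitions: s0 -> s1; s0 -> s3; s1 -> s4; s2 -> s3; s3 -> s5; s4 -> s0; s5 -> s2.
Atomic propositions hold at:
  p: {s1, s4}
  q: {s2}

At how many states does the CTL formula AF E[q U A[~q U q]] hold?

3

Sat(~q) = {s0, s1, s3, s4, s5}
A[~q U q]: least fixpoint, start Z0 = Sat(q) = {s2}, add states in Sat(~q) with every successor in Z. Z1 = {s2, s5}; Z2 = {s2, s3, s5}; fixed.
Sat(A[~q U q]) = {s2, s3, s5}
E[q U A[~q U q]]: least fixpoint, start Z0 = Sat(A[~q U q]) = {s2, s3, s5}, add states in Sat(q) with some successor in Z. Already a fixed point.
Sat(E[q U A[~q U q]]) = {s2, s3, s5}
AF E[q U A[~q U q]]: least fixpoint, start Z0 = {s2, s3, s5}, add states with every successor in Z. Already a fixed point.
Sat(AF E[q U A[~q U q]]) = {s2, s3, s5}
|Sat(AF E[q U A[~q U q]])| = |{s2, s3, s5}| = 3.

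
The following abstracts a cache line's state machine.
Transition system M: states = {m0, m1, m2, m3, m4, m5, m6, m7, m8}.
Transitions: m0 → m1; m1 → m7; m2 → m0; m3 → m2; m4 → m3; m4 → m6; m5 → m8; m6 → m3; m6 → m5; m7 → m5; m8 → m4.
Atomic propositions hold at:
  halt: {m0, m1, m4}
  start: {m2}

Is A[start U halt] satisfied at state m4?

Yes

A[start U halt]: least fixpoint, start Z0 = Sat(halt) = {m0, m1, m4}, add states in Sat(start) with every successor in Z. Z1 = {m0, m1, m2, m4}; fixed.
Sat(A[start U halt]) = {m0, m1, m2, m4}
m4 ∈ Sat(A[start U halt]) = {m0, m1, m2, m4}, so the formula holds at m4.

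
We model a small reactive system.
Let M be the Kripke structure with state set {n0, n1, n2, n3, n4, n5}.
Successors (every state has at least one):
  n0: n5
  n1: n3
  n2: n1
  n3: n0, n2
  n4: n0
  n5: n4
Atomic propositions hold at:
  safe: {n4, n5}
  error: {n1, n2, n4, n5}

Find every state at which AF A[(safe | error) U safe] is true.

{n0, n4, n5}

Sat(safe | error) = {n1, n2, n4, n5}
A[(safe | error) U safe]: least fixpoint, start Z0 = Sat(safe) = {n4, n5}, add states in Sat(safe | error) with every successor in Z. Already a fixed point.
Sat(A[(safe | error) U safe]) = {n4, n5}
AF A[(safe | error) U safe]: least fixpoint, start Z0 = {n4, n5}, add states with every successor in Z. Z1 = {n0, n4, n5}; fixed.
Sat(AF A[(safe | error) U safe]) = {n0, n4, n5}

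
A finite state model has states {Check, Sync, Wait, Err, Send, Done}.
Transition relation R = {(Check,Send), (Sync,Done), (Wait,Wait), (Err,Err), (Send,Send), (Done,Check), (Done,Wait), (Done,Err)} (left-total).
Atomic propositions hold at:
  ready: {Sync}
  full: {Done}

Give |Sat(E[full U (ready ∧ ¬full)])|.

Sat(¬full) = {Check, Sync, Wait, Err, Send}
Sat(ready ∧ ¬full) = {Sync}
E[full U (ready ∧ ¬full)]: least fixpoint, start Z0 = Sat((ready ∧ ¬full)) = {Sync}, add states in Sat(full) with some successor in Z. Already a fixed point.
Sat(E[full U (ready ∧ ¬full)]) = {Sync}
|Sat(E[full U (ready ∧ ¬full)])| = |{Sync}| = 1.

1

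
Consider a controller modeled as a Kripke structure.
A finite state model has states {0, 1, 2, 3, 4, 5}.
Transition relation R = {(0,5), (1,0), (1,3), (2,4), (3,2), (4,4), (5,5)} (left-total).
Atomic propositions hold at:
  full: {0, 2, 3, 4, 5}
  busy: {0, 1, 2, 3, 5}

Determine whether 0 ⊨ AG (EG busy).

EG busy: greatest fixpoint, start Z0 = {0, 1, 2, 3, 5}, keep only states in Sat with some successor in Z. Z1 = {0, 1, 3, 5}; Z2 = {0, 1, 5}; fixed.
Sat(EG busy) = {0, 1, 5}
AG (EG busy): greatest fixpoint, start Z0 = {0, 1, 5}, keep only states in Sat with every successor in Z. Z1 = {0, 5}; fixed.
Sat(AG (EG busy)) = {0, 5}
0 ∈ Sat(AG (EG busy)) = {0, 5}, so the formula holds at 0.

Yes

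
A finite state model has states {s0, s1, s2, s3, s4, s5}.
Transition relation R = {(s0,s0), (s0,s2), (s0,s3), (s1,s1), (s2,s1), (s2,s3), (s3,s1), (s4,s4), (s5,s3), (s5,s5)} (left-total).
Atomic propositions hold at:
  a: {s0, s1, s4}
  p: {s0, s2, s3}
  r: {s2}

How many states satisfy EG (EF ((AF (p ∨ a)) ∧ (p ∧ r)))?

Sat(p ∨ a) = {s0, s1, s2, s3, s4}
AF (p ∨ a): least fixpoint, start Z0 = {s0, s1, s2, s3, s4}, add states with every successor in Z. Already a fixed point.
Sat(AF (p ∨ a)) = {s0, s1, s2, s3, s4}
Sat(p ∧ r) = {s2}
Sat((AF (p ∨ a)) ∧ (p ∧ r)) = {s2}
EF ((AF (p ∨ a)) ∧ (p ∧ r)): least fixpoint, start Z0 = {s2}, add states with some successor in Z. Z1 = {s0, s2}; fixed.
Sat(EF ((AF (p ∨ a)) ∧ (p ∧ r))) = {s0, s2}
EG (EF ((AF (p ∨ a)) ∧ (p ∧ r))): greatest fixpoint, start Z0 = {s0, s2}, keep only states in Sat with some successor in Z. Z1 = {s0}; fixed.
Sat(EG (EF ((AF (p ∨ a)) ∧ (p ∧ r)))) = {s0}
|Sat(EG (EF ((AF (p ∨ a)) ∧ (p ∧ r))))| = |{s0}| = 1.

1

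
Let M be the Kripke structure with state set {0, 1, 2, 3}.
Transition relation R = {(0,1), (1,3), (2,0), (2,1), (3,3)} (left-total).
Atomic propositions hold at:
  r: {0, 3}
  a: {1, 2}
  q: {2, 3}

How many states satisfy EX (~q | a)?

Sat(~q) = {0, 1}
Sat(~q | a) = {0, 1, 2}
Sat(EX (~q | a)) = {s : some successor in {0, 1, 2}} = {0, 2}
|Sat(EX (~q | a))| = |{0, 2}| = 2.

2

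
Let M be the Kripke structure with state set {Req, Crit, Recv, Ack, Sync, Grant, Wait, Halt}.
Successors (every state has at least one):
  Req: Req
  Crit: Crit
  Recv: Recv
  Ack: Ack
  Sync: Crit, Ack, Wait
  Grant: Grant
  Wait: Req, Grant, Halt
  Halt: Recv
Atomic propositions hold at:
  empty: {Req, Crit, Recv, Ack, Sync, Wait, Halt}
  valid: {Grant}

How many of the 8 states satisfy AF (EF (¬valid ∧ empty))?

7

Sat(¬valid) = {Req, Crit, Recv, Ack, Sync, Wait, Halt}
Sat(¬valid ∧ empty) = {Req, Crit, Recv, Ack, Sync, Wait, Halt}
EF (¬valid ∧ empty): least fixpoint, start Z0 = {Req, Crit, Recv, Ack, Sync, Wait, Halt}, add states with some successor in Z. Already a fixed point.
Sat(EF (¬valid ∧ empty)) = {Req, Crit, Recv, Ack, Sync, Wait, Halt}
AF (EF (¬valid ∧ empty)): least fixpoint, start Z0 = {Req, Crit, Recv, Ack, Sync, Wait, Halt}, add states with every successor in Z. Already a fixed point.
Sat(AF (EF (¬valid ∧ empty))) = {Req, Crit, Recv, Ack, Sync, Wait, Halt}
|Sat(AF (EF (¬valid ∧ empty)))| = |{Req, Crit, Recv, Ack, Sync, Wait, Halt}| = 7.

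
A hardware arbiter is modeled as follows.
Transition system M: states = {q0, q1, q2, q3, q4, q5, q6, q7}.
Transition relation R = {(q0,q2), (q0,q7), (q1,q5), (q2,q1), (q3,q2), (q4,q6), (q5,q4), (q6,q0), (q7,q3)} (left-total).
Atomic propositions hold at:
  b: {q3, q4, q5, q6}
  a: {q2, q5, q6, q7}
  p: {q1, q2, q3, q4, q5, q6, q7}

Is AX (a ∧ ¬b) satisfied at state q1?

Sat(¬b) = {q0, q1, q2, q7}
Sat(a ∧ ¬b) = {q2, q7}
Sat(AX (a ∧ ¬b)) = {s : every successor in {q2, q7}} = {q0, q3}
q1 ∉ Sat(AX (a ∧ ¬b)) = {q0, q3}, so the formula does not hold at q1.

No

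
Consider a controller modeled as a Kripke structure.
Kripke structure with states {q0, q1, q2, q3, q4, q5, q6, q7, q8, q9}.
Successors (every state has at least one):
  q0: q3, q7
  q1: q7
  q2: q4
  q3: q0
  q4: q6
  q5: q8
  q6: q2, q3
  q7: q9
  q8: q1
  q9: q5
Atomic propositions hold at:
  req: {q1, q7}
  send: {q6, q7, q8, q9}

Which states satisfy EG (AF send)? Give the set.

AF send: least fixpoint, start Z0 = {q6, q7, q8, q9}, add states with every successor in Z. Z1 = {q1, q4, q5, q6, q7, q8, q9}; Z2 = {q1, q2, q4, q5, q6, q7, q8, q9}; fixed.
Sat(AF send) = {q1, q2, q4, q5, q6, q7, q8, q9}
EG (AF send): greatest fixpoint, start Z0 = {q1, q2, q4, q5, q6, q7, q8, q9}, keep only states in Sat with some successor in Z. Already a fixed point.
Sat(EG (AF send)) = {q1, q2, q4, q5, q6, q7, q8, q9}

{q1, q2, q4, q5, q6, q7, q8, q9}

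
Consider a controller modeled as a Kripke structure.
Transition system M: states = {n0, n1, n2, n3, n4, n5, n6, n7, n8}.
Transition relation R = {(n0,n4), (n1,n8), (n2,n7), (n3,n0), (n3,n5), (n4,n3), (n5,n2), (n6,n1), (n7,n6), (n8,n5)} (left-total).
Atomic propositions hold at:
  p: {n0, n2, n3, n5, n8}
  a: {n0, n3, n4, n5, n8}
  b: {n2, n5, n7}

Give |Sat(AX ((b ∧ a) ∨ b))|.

3

Sat(b ∧ a) = {n5}
Sat((b ∧ a) ∨ b) = {n2, n5, n7}
Sat(AX ((b ∧ a) ∨ b)) = {s : every successor in {n2, n5, n7}} = {n2, n5, n8}
|Sat(AX ((b ∧ a) ∨ b))| = |{n2, n5, n8}| = 3.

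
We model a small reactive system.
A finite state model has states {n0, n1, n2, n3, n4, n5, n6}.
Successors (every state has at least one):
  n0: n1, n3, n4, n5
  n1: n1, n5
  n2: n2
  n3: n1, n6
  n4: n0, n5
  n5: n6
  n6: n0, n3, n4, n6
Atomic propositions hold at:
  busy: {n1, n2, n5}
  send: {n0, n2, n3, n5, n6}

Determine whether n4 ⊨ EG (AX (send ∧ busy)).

No

Sat(send ∧ busy) = {n2, n5}
Sat(AX (send ∧ busy)) = {s : every successor in {n2, n5}} = {n2}
EG (AX (send ∧ busy)): greatest fixpoint, start Z0 = {n2}, keep only states in Sat with some successor in Z. Already a fixed point.
Sat(EG (AX (send ∧ busy))) = {n2}
n4 ∉ Sat(EG (AX (send ∧ busy))) = {n2}, so the formula does not hold at n4.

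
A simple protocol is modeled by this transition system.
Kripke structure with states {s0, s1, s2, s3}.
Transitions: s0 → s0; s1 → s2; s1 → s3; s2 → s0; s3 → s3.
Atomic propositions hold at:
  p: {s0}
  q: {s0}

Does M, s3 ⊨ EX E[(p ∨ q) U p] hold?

No

Sat(p ∨ q) = {s0}
E[(p ∨ q) U p]: least fixpoint, start Z0 = Sat(p) = {s0}, add states in Sat(p ∨ q) with some successor in Z. Already a fixed point.
Sat(E[(p ∨ q) U p]) = {s0}
Sat(EX E[(p ∨ q) U p]) = {s : some successor in {s0}} = {s0, s2}
s3 ∉ Sat(EX E[(p ∨ q) U p]) = {s0, s2}, so the formula does not hold at s3.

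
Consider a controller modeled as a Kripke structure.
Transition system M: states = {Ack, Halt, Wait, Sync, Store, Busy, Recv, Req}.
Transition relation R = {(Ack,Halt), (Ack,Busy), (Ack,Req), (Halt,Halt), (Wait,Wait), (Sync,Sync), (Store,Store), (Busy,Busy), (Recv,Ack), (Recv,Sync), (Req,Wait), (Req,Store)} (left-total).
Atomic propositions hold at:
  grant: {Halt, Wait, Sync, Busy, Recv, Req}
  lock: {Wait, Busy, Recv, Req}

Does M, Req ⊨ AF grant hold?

Yes

AF grant: least fixpoint, start Z0 = {Halt, Wait, Sync, Busy, Recv, Req}, add states with every successor in Z. Z1 = {Ack, Halt, Wait, Sync, Busy, Recv, Req}; fixed.
Sat(AF grant) = {Ack, Halt, Wait, Sync, Busy, Recv, Req}
Req ∈ Sat(AF grant) = {Ack, Halt, Wait, Sync, Busy, Recv, Req}, so the formula holds at Req.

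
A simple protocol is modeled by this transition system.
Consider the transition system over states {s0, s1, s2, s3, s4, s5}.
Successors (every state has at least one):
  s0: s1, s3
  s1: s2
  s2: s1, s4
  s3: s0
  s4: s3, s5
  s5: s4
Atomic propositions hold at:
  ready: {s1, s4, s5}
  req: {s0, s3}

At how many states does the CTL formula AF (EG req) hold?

2

EG req: greatest fixpoint, start Z0 = {s0, s3}, keep only states in Sat with some successor in Z. Already a fixed point.
Sat(EG req) = {s0, s3}
AF (EG req): least fixpoint, start Z0 = {s0, s3}, add states with every successor in Z. Already a fixed point.
Sat(AF (EG req)) = {s0, s3}
|Sat(AF (EG req))| = |{s0, s3}| = 2.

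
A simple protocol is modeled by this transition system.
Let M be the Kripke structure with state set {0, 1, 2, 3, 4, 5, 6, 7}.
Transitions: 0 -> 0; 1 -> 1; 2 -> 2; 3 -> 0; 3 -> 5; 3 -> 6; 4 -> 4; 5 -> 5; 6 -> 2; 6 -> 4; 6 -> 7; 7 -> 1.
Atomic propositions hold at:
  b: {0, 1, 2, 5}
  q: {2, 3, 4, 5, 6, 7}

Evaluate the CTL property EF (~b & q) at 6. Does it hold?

Yes

Sat(~b) = {3, 4, 6, 7}
Sat(~b & q) = {3, 4, 6, 7}
EF (~b & q): least fixpoint, start Z0 = {3, 4, 6, 7}, add states with some successor in Z. Already a fixed point.
Sat(EF (~b & q)) = {3, 4, 6, 7}
6 ∈ Sat(EF (~b & q)) = {3, 4, 6, 7}, so the formula holds at 6.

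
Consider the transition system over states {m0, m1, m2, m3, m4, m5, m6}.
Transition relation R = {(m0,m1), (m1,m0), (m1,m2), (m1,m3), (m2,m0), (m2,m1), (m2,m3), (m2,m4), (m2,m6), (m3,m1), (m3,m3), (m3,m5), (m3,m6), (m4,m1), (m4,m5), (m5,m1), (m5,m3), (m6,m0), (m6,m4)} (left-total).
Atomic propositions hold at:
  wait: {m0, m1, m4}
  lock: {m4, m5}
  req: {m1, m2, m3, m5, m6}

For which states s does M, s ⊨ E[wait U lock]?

{m4, m5}

E[wait U lock]: least fixpoint, start Z0 = Sat(lock) = {m4, m5}, add states in Sat(wait) with some successor in Z. Already a fixed point.
Sat(E[wait U lock]) = {m4, m5}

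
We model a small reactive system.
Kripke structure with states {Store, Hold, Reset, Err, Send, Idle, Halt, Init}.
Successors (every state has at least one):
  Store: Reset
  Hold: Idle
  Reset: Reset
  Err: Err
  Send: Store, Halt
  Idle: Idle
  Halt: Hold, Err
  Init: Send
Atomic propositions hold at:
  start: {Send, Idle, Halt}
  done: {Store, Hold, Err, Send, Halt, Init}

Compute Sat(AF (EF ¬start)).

{Store, Hold, Reset, Err, Send, Halt, Init}

Sat(¬start) = {Store, Hold, Reset, Err, Init}
EF ¬start: least fixpoint, start Z0 = {Store, Hold, Reset, Err, Init}, add states with some successor in Z. Z1 = {Store, Hold, Reset, Err, Send, Halt, Init}; fixed.
Sat(EF ¬start) = {Store, Hold, Reset, Err, Send, Halt, Init}
AF (EF ¬start): least fixpoint, start Z0 = {Store, Hold, Reset, Err, Send, Halt, Init}, add states with every successor in Z. Already a fixed point.
Sat(AF (EF ¬start)) = {Store, Hold, Reset, Err, Send, Halt, Init}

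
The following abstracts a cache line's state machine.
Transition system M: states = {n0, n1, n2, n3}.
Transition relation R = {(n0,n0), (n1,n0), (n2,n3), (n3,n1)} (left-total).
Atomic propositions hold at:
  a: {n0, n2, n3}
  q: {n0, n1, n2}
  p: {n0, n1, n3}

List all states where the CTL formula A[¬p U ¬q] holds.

Sat(¬p) = {n2}
Sat(¬q) = {n3}
A[¬p U ¬q]: least fixpoint, start Z0 = Sat(¬q) = {n3}, add states in Sat(¬p) with every successor in Z. Z1 = {n2, n3}; fixed.
Sat(A[¬p U ¬q]) = {n2, n3}

{n2, n3}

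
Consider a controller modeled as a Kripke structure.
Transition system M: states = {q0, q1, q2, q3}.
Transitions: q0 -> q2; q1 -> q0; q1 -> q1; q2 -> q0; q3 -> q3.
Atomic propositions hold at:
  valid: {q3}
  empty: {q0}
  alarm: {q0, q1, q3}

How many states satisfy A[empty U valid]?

1

A[empty U valid]: least fixpoint, start Z0 = Sat(valid) = {q3}, add states in Sat(empty) with every successor in Z. Already a fixed point.
Sat(A[empty U valid]) = {q3}
|Sat(A[empty U valid])| = |{q3}| = 1.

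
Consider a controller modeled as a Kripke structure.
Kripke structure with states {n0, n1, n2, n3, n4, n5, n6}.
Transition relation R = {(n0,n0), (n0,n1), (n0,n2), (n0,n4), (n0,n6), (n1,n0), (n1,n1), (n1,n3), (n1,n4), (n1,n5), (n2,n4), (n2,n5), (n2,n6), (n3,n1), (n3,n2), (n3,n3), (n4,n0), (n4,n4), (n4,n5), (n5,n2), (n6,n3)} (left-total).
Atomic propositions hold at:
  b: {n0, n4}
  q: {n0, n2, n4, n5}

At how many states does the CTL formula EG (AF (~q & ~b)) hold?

3

Sat(~q) = {n1, n3, n6}
Sat(~b) = {n1, n2, n3, n5, n6}
Sat(~q & ~b) = {n1, n3, n6}
AF (~q & ~b): least fixpoint, start Z0 = {n1, n3, n6}, add states with every successor in Z. Already a fixed point.
Sat(AF (~q & ~b)) = {n1, n3, n6}
EG (AF (~q & ~b)): greatest fixpoint, start Z0 = {n1, n3, n6}, keep only states in Sat with some successor in Z. Already a fixed point.
Sat(EG (AF (~q & ~b))) = {n1, n3, n6}
|Sat(EG (AF (~q & ~b)))| = |{n1, n3, n6}| = 3.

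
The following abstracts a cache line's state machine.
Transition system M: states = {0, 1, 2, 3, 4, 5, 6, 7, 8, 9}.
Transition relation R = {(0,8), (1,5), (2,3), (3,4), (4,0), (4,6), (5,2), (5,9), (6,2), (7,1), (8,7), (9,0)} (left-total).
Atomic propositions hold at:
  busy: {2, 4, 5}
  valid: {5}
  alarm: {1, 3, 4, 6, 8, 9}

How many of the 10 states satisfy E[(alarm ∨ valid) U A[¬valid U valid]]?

8

Sat(alarm ∨ valid) = {1, 3, 4, 5, 6, 8, 9}
Sat(¬valid) = {0, 1, 2, 3, 4, 6, 7, 8, 9}
A[¬valid U valid]: least fixpoint, start Z0 = Sat(valid) = {5}, add states in Sat(¬valid) with every successor in Z. Z1 = {1, 5}; Z2 = {1, 5, 7}; Z3 = {1, 5, 7, 8}; Z4 = {0, 1, 5, 7, 8}; Z5 = {0, 1, 5, 7, 8, 9}; fixed.
Sat(A[¬valid U valid]) = {0, 1, 5, 7, 8, 9}
E[(alarm ∨ valid) U A[¬valid U valid]]: least fixpoint, start Z0 = Sat(A[¬valid U valid]) = {0, 1, 5, 7, 8, 9}, add states in Sat(alarm ∨ valid) with some successor in Z. Z1 = {0, 1, 4, 5, 7, 8, 9}; Z2 = {0, 1, 3, 4, 5, 7, 8, 9}; fixed.
Sat(E[(alarm ∨ valid) U A[¬valid U valid]]) = {0, 1, 3, 4, 5, 7, 8, 9}
|Sat(E[(alarm ∨ valid) U A[¬valid U valid]])| = |{0, 1, 3, 4, 5, 7, 8, 9}| = 8.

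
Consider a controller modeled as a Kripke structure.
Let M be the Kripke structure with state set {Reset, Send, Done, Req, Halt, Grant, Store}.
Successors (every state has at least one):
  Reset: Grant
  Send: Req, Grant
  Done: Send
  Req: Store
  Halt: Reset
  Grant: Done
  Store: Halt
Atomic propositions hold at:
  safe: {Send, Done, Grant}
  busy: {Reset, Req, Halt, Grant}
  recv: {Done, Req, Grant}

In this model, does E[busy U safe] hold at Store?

E[busy U safe]: least fixpoint, start Z0 = Sat(safe) = {Send, Done, Grant}, add states in Sat(busy) with some successor in Z. Z1 = {Reset, Send, Done, Grant}; Z2 = {Reset, Send, Done, Halt, Grant}; fixed.
Sat(E[busy U safe]) = {Reset, Send, Done, Halt, Grant}
Store ∉ Sat(E[busy U safe]) = {Reset, Send, Done, Halt, Grant}, so the formula does not hold at Store.

No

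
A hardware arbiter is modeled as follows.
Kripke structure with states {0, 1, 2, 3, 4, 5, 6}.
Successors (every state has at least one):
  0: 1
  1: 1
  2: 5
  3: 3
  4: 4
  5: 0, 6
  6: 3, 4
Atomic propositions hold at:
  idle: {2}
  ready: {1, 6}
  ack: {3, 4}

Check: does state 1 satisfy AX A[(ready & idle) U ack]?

Sat(ready & idle) = ∅
A[(ready & idle) U ack]: least fixpoint, start Z0 = Sat(ack) = {3, 4}, add states in Sat(ready & idle) with every successor in Z. Already a fixed point.
Sat(A[(ready & idle) U ack]) = {3, 4}
Sat(AX A[(ready & idle) U ack]) = {s : every successor in {3, 4}} = {3, 4, 6}
1 ∉ Sat(AX A[(ready & idle) U ack]) = {3, 4, 6}, so the formula does not hold at 1.

No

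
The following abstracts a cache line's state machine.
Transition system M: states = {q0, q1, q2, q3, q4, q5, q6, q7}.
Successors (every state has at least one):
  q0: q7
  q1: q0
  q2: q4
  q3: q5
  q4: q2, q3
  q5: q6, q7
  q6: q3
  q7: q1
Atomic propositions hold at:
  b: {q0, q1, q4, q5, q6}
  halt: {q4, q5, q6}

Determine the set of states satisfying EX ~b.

{q0, q4, q5, q6}

Sat(~b) = {q2, q3, q7}
Sat(EX ~b) = {s : some successor in {q2, q3, q7}} = {q0, q4, q5, q6}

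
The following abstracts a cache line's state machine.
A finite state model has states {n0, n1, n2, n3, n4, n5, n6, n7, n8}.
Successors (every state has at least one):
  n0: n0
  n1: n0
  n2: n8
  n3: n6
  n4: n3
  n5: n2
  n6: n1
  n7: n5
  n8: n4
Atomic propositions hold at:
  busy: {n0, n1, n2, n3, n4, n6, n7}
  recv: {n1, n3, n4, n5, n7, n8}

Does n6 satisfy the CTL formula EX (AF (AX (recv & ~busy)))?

No

Sat(~busy) = {n5, n8}
Sat(recv & ~busy) = {n5, n8}
Sat(AX (recv & ~busy)) = {s : every successor in {n5, n8}} = {n2, n7}
AF (AX (recv & ~busy)): least fixpoint, start Z0 = {n2, n7}, add states with every successor in Z. Z1 = {n2, n5, n7}; fixed.
Sat(AF (AX (recv & ~busy))) = {n2, n5, n7}
Sat(EX (AF (AX (recv & ~busy)))) = {s : some successor in {n2, n5, n7}} = {n5, n7}
n6 ∉ Sat(EX (AF (AX (recv & ~busy)))) = {n5, n7}, so the formula does not hold at n6.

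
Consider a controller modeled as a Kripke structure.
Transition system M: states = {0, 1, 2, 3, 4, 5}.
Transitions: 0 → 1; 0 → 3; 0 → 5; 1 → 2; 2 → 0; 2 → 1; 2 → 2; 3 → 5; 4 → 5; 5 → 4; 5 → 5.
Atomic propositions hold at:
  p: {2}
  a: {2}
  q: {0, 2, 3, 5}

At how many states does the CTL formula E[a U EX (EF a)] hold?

EF a: least fixpoint, start Z0 = {2}, add states with some successor in Z. Z1 = {1, 2}; Z2 = {0, 1, 2}; fixed.
Sat(EF a) = {0, 1, 2}
Sat(EX (EF a)) = {s : some successor in {0, 1, 2}} = {0, 1, 2}
E[a U EX (EF a)]: least fixpoint, start Z0 = Sat(EX (EF a)) = {0, 1, 2}, add states in Sat(a) with some successor in Z. Already a fixed point.
Sat(E[a U EX (EF a)]) = {0, 1, 2}
|Sat(E[a U EX (EF a)])| = |{0, 1, 2}| = 3.

3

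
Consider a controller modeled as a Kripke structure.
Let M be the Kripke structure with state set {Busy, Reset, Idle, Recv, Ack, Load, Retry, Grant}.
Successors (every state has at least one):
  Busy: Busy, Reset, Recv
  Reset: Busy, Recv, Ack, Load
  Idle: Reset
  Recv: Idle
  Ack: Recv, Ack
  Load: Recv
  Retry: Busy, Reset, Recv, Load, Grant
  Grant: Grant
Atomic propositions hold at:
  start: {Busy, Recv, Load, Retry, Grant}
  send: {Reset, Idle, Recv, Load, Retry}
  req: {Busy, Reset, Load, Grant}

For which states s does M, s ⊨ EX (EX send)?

{Busy, Reset, Idle, Recv, Ack, Load, Retry}

Sat(EX send) = {s : some successor in {Reset, Idle, Recv, Load, Retry}} = {Busy, Reset, Idle, Recv, Ack, Load, Retry}
Sat(EX (EX send)) = {s : some successor in {Busy, Reset, Idle, Recv, Ack, Load, Retry}} = {Busy, Reset, Idle, Recv, Ack, Load, Retry}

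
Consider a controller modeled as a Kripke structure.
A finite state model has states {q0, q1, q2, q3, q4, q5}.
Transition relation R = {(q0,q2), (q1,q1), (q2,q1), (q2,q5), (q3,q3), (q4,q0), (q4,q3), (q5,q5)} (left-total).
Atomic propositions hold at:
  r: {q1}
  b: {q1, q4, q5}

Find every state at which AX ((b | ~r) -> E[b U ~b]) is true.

{q0, q3, q4}

Sat(~r) = {q0, q2, q3, q4, q5}
Sat(b | ~r) = {q0, q1, q2, q3, q4, q5}
Sat(~b) = {q0, q2, q3}
E[b U ~b]: least fixpoint, start Z0 = Sat(~b) = {q0, q2, q3}, add states in Sat(b) with some successor in Z. Z1 = {q0, q2, q3, q4}; fixed.
Sat(E[b U ~b]) = {q0, q2, q3, q4}
Sat((b | ~r) -> E[b U ~b]) = {q0, q2, q3, q4}
Sat(AX ((b | ~r) -> E[b U ~b])) = {s : every successor in {q0, q2, q3, q4}} = {q0, q3, q4}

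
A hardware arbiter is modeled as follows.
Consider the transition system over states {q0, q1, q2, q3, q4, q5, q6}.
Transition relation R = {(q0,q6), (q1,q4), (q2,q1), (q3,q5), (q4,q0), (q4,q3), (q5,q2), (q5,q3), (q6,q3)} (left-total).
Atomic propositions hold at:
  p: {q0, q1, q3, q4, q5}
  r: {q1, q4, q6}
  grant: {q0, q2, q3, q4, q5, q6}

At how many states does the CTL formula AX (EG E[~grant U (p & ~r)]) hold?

Sat(~grant) = {q1}
Sat(~r) = {q0, q2, q3, q5}
Sat(p & ~r) = {q0, q3, q5}
E[~grant U (p & ~r)]: least fixpoint, start Z0 = Sat((p & ~r)) = {q0, q3, q5}, add states in Sat(~grant) with some successor in Z. Already a fixed point.
Sat(E[~grant U (p & ~r)]) = {q0, q3, q5}
EG E[~grant U (p & ~r)]: greatest fixpoint, start Z0 = {q0, q3, q5}, keep only states in Sat with some successor in Z. Z1 = {q3, q5}; fixed.
Sat(EG E[~grant U (p & ~r)]) = {q3, q5}
Sat(AX (EG E[~grant U (p & ~r)])) = {s : every successor in {q3, q5}} = {q3, q6}
|Sat(AX (EG E[~grant U (p & ~r)]))| = |{q3, q6}| = 2.

2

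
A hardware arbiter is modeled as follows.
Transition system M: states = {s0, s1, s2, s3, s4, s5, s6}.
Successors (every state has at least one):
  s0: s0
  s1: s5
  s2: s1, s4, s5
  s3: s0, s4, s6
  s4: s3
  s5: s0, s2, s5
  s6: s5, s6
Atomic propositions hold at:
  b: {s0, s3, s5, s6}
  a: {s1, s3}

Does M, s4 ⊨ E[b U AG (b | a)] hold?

No

Sat(b | a) = {s0, s1, s3, s5, s6}
AG (b | a): greatest fixpoint, start Z0 = {s0, s1, s3, s5, s6}, keep only states in Sat with every successor in Z. Z1 = {s0, s1, s6}; Z2 = {s0}; fixed.
Sat(AG (b | a)) = {s0}
E[b U AG (b | a)]: least fixpoint, start Z0 = Sat(AG (b | a)) = {s0}, add states in Sat(b) with some successor in Z. Z1 = {s0, s3, s5}; Z2 = {s0, s3, s5, s6}; fixed.
Sat(E[b U AG (b | a)]) = {s0, s3, s5, s6}
s4 ∉ Sat(E[b U AG (b | a)]) = {s0, s3, s5, s6}, so the formula does not hold at s4.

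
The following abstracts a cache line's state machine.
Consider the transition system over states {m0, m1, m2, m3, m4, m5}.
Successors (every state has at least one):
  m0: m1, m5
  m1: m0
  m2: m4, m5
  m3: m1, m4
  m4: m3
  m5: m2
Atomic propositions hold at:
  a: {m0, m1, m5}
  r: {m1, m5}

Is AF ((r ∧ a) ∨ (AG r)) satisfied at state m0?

Sat(r ∧ a) = {m1, m5}
AG r: greatest fixpoint, start Z0 = {m1, m5}, keep only states in Sat with every successor in Z. Z1 = ∅; fixed.
Sat(AG r) = ∅
Sat((r ∧ a) ∨ (AG r)) = {m1, m5}
AF ((r ∧ a) ∨ (AG r)): least fixpoint, start Z0 = {m1, m5}, add states with every successor in Z. Z1 = {m0, m1, m5}; fixed.
Sat(AF ((r ∧ a) ∨ (AG r))) = {m0, m1, m5}
m0 ∈ Sat(AF ((r ∧ a) ∨ (AG r))) = {m0, m1, m5}, so the formula holds at m0.

Yes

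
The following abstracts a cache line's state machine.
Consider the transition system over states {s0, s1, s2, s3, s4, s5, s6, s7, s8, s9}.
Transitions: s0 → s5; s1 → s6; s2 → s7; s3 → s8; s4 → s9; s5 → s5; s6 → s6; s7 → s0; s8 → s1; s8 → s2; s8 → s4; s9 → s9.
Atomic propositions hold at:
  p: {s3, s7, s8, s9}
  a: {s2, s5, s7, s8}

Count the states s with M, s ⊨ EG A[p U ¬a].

Sat(¬a) = {s0, s1, s3, s4, s6, s9}
A[p U ¬a]: least fixpoint, start Z0 = Sat(¬a) = {s0, s1, s3, s4, s6, s9}, add states in Sat(p) with every successor in Z. Z1 = {s0, s1, s3, s4, s6, s7, s9}; fixed.
Sat(A[p U ¬a]) = {s0, s1, s3, s4, s6, s7, s9}
EG A[p U ¬a]: greatest fixpoint, start Z0 = {s0, s1, s3, s4, s6, s7, s9}, keep only states in Sat with some successor in Z. Z1 = {s1, s4, s6, s7, s9}; Z2 = {s1, s4, s6, s9}; fixed.
Sat(EG A[p U ¬a]) = {s1, s4, s6, s9}
|Sat(EG A[p U ¬a])| = |{s1, s4, s6, s9}| = 4.

4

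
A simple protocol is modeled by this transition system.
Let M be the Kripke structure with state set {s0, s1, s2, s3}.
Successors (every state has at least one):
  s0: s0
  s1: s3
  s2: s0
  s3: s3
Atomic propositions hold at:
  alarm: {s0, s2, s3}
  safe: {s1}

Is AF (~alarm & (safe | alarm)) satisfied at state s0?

No

Sat(~alarm) = {s1}
Sat(safe | alarm) = {s0, s1, s2, s3}
Sat(~alarm & (safe | alarm)) = {s1}
AF (~alarm & (safe | alarm)): least fixpoint, start Z0 = {s1}, add states with every successor in Z. Already a fixed point.
Sat(AF (~alarm & (safe | alarm))) = {s1}
s0 ∉ Sat(AF (~alarm & (safe | alarm))) = {s1}, so the formula does not hold at s0.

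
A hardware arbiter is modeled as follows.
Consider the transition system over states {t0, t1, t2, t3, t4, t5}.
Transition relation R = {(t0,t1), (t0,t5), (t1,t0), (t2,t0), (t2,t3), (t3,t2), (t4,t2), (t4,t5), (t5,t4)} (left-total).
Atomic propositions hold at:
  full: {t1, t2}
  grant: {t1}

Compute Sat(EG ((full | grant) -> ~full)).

Sat(full | grant) = {t1, t2}
Sat(~full) = {t0, t3, t4, t5}
Sat((full | grant) -> ~full) = {t0, t3, t4, t5}
EG ((full | grant) -> ~full): greatest fixpoint, start Z0 = {t0, t3, t4, t5}, keep only states in Sat with some successor in Z. Z1 = {t0, t4, t5}; fixed.
Sat(EG ((full | grant) -> ~full)) = {t0, t4, t5}

{t0, t4, t5}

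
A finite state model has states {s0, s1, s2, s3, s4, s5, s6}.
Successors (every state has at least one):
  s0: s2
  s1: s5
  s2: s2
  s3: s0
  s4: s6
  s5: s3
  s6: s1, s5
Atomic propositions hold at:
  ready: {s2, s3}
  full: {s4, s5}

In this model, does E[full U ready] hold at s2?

E[full U ready]: least fixpoint, start Z0 = Sat(ready) = {s2, s3}, add states in Sat(full) with some successor in Z. Z1 = {s2, s3, s5}; fixed.
Sat(E[full U ready]) = {s2, s3, s5}
s2 ∈ Sat(E[full U ready]) = {s2, s3, s5}, so the formula holds at s2.

Yes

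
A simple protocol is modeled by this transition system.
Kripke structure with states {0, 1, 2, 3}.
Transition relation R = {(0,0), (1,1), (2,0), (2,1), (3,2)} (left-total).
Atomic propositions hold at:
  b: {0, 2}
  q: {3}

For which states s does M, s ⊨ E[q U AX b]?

{0, 3}

Sat(AX b) = {s : every successor in {0, 2}} = {0, 3}
E[q U AX b]: least fixpoint, start Z0 = Sat(AX b) = {0, 3}, add states in Sat(q) with some successor in Z. Already a fixed point.
Sat(E[q U AX b]) = {0, 3}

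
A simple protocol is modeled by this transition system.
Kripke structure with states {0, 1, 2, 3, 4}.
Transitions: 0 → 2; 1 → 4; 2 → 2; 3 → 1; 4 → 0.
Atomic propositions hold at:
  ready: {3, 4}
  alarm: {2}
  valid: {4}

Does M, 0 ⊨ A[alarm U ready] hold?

A[alarm U ready]: least fixpoint, start Z0 = Sat(ready) = {3, 4}, add states in Sat(alarm) with every successor in Z. Already a fixed point.
Sat(A[alarm U ready]) = {3, 4}
0 ∉ Sat(A[alarm U ready]) = {3, 4}, so the formula does not hold at 0.

No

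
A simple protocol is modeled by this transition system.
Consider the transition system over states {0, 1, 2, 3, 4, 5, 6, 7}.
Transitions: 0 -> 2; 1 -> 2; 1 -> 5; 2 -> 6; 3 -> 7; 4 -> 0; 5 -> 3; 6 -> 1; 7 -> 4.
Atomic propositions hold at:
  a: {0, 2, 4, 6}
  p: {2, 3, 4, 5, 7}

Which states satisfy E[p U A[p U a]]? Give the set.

A[p U a]: least fixpoint, start Z0 = Sat(a) = {0, 2, 4, 6}, add states in Sat(p) with every successor in Z. Z1 = {0, 2, 4, 6, 7}; Z2 = {0, 2, 3, 4, 6, 7}; Z3 = {0, 2, 3, 4, 5, 6, 7}; fixed.
Sat(A[p U a]) = {0, 2, 3, 4, 5, 6, 7}
E[p U A[p U a]]: least fixpoint, start Z0 = Sat(A[p U a]) = {0, 2, 3, 4, 5, 6, 7}, add states in Sat(p) with some successor in Z. Already a fixed point.
Sat(E[p U A[p U a]]) = {0, 2, 3, 4, 5, 6, 7}

{0, 2, 3, 4, 5, 6, 7}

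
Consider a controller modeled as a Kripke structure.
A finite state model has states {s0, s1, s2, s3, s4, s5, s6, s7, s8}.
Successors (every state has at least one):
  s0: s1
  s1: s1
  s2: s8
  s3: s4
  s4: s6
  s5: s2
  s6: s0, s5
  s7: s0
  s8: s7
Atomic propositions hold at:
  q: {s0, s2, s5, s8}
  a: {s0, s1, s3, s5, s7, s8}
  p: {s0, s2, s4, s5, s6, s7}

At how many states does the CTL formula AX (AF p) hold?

7

AF p: least fixpoint, start Z0 = {s0, s2, s4, s5, s6, s7}, add states with every successor in Z. Z1 = {s0, s2, s3, s4, s5, s6, s7, s8}; fixed.
Sat(AF p) = {s0, s2, s3, s4, s5, s6, s7, s8}
Sat(AX (AF p)) = {s : every successor in {s0, s2, s3, s4, s5, s6, s7, s8}} = {s2, s3, s4, s5, s6, s7, s8}
|Sat(AX (AF p))| = |{s2, s3, s4, s5, s6, s7, s8}| = 7.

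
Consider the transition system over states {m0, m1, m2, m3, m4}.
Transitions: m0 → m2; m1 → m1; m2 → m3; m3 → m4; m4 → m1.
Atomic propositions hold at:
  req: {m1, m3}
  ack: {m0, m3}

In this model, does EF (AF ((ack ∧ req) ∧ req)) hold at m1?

Sat(ack ∧ req) = {m3}
Sat((ack ∧ req) ∧ req) = {m3}
AF ((ack ∧ req) ∧ req): least fixpoint, start Z0 = {m3}, add states with every successor in Z. Z1 = {m2, m3}; Z2 = {m0, m2, m3}; fixed.
Sat(AF ((ack ∧ req) ∧ req)) = {m0, m2, m3}
EF (AF ((ack ∧ req) ∧ req)): least fixpoint, start Z0 = {m0, m2, m3}, add states with some successor in Z. Already a fixed point.
Sat(EF (AF ((ack ∧ req) ∧ req))) = {m0, m2, m3}
m1 ∉ Sat(EF (AF ((ack ∧ req) ∧ req))) = {m0, m2, m3}, so the formula does not hold at m1.

No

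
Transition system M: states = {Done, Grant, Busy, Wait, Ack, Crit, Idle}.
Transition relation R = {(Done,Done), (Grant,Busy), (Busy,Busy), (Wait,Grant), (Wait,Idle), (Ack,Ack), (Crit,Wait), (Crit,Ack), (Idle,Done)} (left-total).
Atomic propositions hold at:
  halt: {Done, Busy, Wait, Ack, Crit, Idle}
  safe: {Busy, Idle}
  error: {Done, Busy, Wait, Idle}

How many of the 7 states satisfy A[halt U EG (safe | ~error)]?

4

Sat(~error) = {Grant, Ack, Crit}
Sat(safe | ~error) = {Grant, Busy, Ack, Crit, Idle}
EG (safe | ~error): greatest fixpoint, start Z0 = {Grant, Busy, Ack, Crit, Idle}, keep only states in Sat with some successor in Z. Z1 = {Grant, Busy, Ack, Crit}; fixed.
Sat(EG (safe | ~error)) = {Grant, Busy, Ack, Crit}
A[halt U EG (safe | ~error)]: least fixpoint, start Z0 = Sat(EG (safe | ~error)) = {Grant, Busy, Ack, Crit}, add states in Sat(halt) with every successor in Z. Already a fixed point.
Sat(A[halt U EG (safe | ~error)]) = {Grant, Busy, Ack, Crit}
|Sat(A[halt U EG (safe | ~error)])| = |{Grant, Busy, Ack, Crit}| = 4.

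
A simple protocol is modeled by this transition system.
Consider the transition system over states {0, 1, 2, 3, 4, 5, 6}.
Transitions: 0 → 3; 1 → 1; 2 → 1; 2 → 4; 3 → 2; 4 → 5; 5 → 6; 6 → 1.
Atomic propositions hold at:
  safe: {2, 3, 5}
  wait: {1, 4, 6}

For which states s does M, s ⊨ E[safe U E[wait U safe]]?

{2, 3, 4, 5}

E[wait U safe]: least fixpoint, start Z0 = Sat(safe) = {2, 3, 5}, add states in Sat(wait) with some successor in Z. Z1 = {2, 3, 4, 5}; fixed.
Sat(E[wait U safe]) = {2, 3, 4, 5}
E[safe U E[wait U safe]]: least fixpoint, start Z0 = Sat(E[wait U safe]) = {2, 3, 4, 5}, add states in Sat(safe) with some successor in Z. Already a fixed point.
Sat(E[safe U E[wait U safe]]) = {2, 3, 4, 5}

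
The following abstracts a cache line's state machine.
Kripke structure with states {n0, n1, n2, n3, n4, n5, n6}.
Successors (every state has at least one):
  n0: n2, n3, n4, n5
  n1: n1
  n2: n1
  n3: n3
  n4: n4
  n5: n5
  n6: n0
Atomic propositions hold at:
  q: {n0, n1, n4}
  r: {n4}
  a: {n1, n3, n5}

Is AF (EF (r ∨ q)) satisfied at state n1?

Yes

Sat(r ∨ q) = {n0, n1, n4}
EF (r ∨ q): least fixpoint, start Z0 = {n0, n1, n4}, add states with some successor in Z. Z1 = {n0, n1, n2, n4, n6}; fixed.
Sat(EF (r ∨ q)) = {n0, n1, n2, n4, n6}
AF (EF (r ∨ q)): least fixpoint, start Z0 = {n0, n1, n2, n4, n6}, add states with every successor in Z. Already a fixed point.
Sat(AF (EF (r ∨ q))) = {n0, n1, n2, n4, n6}
n1 ∈ Sat(AF (EF (r ∨ q))) = {n0, n1, n2, n4, n6}, so the formula holds at n1.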